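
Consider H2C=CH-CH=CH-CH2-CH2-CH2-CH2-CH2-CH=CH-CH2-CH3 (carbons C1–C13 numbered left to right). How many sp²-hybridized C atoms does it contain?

C1: sp2 ✓
C2: sp2 ✓
C3: sp2 ✓
C4: sp2 ✓
C5: sp3
C6: sp3
C7: sp3
C8: sp3
C9: sp3
C10: sp2 ✓
C11: sp2 ✓
C12: sp3
C13: sp3
C1, C2, C3, C4, C10, C11 → 6 sp2 carbons.

6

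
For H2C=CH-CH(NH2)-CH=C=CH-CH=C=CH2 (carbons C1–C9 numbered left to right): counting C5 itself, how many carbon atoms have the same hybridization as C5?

2

C5 is sp (two π bonds).
C1: sp2
C2: sp2
C3: sp3
C4: sp2
C5: sp ✓
C6: sp2
C7: sp2
C8: sp ✓
C9: sp2
2 carbons are sp.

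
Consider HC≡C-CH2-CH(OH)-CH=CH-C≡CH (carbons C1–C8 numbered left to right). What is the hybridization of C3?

C3: 4 σ bonds; 4 regions of electron density → sp3.

sp3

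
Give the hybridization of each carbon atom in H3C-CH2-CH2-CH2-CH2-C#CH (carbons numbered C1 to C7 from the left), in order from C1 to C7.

C1 sp3, C2 sp3, C3 sp3, C4 sp3, C5 sp3, C6 sp, C7 sp

C1 (4 σ bonds) has steric number 4: sp3.
C2 has 4 σ bonds: steric number 4 → sp3.
C3 is sp3: 4 σ bonds, 4 electron-density regions.
C4 (4 σ bonds) has steric number 4: sp3.
C5 is sp3: 4 σ bonds, 4 electron-density regions.
C6 carries 2 σ bonds, plus two π bonds, giving a steric number of 2, so it is sp.
C7 carries 2 σ bonds, plus two π bonds, giving a steric number of 2, so it is sp.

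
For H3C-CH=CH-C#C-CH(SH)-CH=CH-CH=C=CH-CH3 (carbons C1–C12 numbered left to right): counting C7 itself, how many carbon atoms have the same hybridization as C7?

6

C7 is sp2 (one π bond).
C1: sp3
C2: sp2 ✓
C3: sp2 ✓
C4: sp
C5: sp
C6: sp3
C7: sp2 ✓
C8: sp2 ✓
C9: sp2 ✓
C10: sp
C11: sp2 ✓
C12: sp3
6 carbons are sp2.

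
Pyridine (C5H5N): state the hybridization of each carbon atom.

sp^2

Each carbon atom is sp2: 3 σ bonds, plus one π bond, 3 electron-density regions.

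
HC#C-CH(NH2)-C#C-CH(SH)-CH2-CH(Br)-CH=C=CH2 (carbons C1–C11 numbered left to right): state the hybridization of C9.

C9 carries 3 σ bonds, plus one π bond, giving a steric number of 3, so it is sp2.

sp2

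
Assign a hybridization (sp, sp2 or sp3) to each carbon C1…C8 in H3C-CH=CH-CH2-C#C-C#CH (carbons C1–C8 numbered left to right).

C1 sp3, C2 sp2, C3 sp2, C4 sp3, C5 sp, C6 sp, C7 sp, C8 sp

C1 has 4 σ bonds: steric number 4 → sp3.
C2 (3 σ bonds, plus one π bond) has steric number 3: sp2.
C3 has 3 σ bonds, plus one π bond: steric number 3 → sp2.
C4 is sp3: 4 σ bonds, 4 electron-density regions.
C5 (2 σ bonds, plus two π bonds) has steric number 2: sp.
C6: 2 σ bonds, plus two π bonds; 2 regions of electron density → sp.
C7 (2 σ bonds, plus two π bonds) has steric number 2: sp.
C8: 2 σ bonds, plus two π bonds — 2 electron domains, sp.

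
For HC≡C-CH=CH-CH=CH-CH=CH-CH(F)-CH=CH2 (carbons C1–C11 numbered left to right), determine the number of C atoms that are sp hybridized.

C1: sp ✓
C2: sp ✓
C3: sp2
C4: sp2
C5: sp2
C6: sp2
C7: sp2
C8: sp2
C9: sp3
C10: sp2
C11: sp2
C1, C2 → 2 sp carbons.

2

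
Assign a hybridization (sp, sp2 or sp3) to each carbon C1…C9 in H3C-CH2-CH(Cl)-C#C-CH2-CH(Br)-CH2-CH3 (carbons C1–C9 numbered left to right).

C1 sp3, C2 sp3, C3 sp3, C4 sp, C5 sp, C6 sp3, C7 sp3, C8 sp3, C9 sp3

C1 has 4 σ bonds: steric number 4 → sp3.
C2 carries 4 σ bonds, giving a steric number of 4, so it is sp3.
C3: 4 σ bonds — 4 electron domains, sp3.
C4 (2 σ bonds, plus two π bonds) has steric number 2: sp.
C5 has 2 σ bonds, plus two π bonds: steric number 2 → sp.
C6: 4 σ bonds; 4 regions of electron density → sp3.
C7 has 4 σ bonds: steric number 4 → sp3.
C8: 4 σ bonds; 4 regions of electron density → sp3.
C9: 4 σ bonds; 4 regions of electron density → sp3.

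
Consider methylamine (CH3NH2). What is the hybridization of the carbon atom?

The carbon atom — 4 σ bonds. Steric number 4, so sp3.

sp3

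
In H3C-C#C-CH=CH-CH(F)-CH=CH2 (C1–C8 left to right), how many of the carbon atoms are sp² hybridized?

4

C1: sp3
C2: sp
C3: sp
C4: sp2 ✓
C5: sp2 ✓
C6: sp3
C7: sp2 ✓
C8: sp2 ✓
C4, C5, C7, C8 → 4 sp2 carbons.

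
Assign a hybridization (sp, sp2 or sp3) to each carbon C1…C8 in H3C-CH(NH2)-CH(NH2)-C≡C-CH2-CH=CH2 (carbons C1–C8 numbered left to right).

C1 (4 σ bonds) has steric number 4: sp3.
C2 — 4 σ bonds. Steric number 4, so sp3.
C3 — 4 σ bonds. Steric number 4, so sp3.
C4 is sp: 2 σ bonds, plus two π bonds, 2 electron-density regions.
C5: 2 σ bonds, plus two π bonds; 2 regions of electron density → sp.
C6: 4 σ bonds; 4 regions of electron density → sp3.
C7 (3 σ bonds, plus one π bond) has steric number 3: sp2.
C8 carries 3 σ bonds, plus one π bond, giving a steric number of 3, so it is sp2.

C1 sp3, C2 sp3, C3 sp3, C4 sp, C5 sp, C6 sp3, C7 sp2, C8 sp2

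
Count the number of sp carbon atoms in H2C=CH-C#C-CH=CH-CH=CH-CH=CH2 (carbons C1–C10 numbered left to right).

C1: sp2
C2: sp2
C3: sp ✓
C4: sp ✓
C5: sp2
C6: sp2
C7: sp2
C8: sp2
C9: sp2
C10: sp2
C3, C4 → 2 sp carbons.

2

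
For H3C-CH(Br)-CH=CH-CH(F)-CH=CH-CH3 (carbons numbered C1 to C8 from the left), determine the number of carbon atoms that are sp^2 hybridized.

C1: sp3
C2: sp3
C3: sp2 ✓
C4: sp2 ✓
C5: sp3
C6: sp2 ✓
C7: sp2 ✓
C8: sp3
C3, C4, C6, C7 → 4 sp2 carbons.

4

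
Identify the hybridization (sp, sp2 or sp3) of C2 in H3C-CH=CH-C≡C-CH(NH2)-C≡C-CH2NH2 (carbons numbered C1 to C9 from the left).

sp2

C2 has 3 σ bonds, plus one π bond: steric number 3 → sp2.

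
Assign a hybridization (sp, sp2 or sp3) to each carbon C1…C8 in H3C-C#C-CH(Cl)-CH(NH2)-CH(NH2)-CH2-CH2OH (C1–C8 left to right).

C1 sp3, C2 sp, C3 sp, C4 sp3, C5 sp3, C6 sp3, C7 sp3, C8 sp3

C1 has 4 σ bonds: steric number 4 → sp3.
C2 — 2 σ bonds, plus two π bonds. Steric number 2, so sp.
C3: 2 σ bonds, plus two π bonds — 2 electron domains, sp.
C4 (4 σ bonds) has steric number 4: sp3.
C5 has 4 σ bonds: steric number 4 → sp3.
C6 carries 4 σ bonds, giving a steric number of 4, so it is sp3.
C7: 4 σ bonds; 4 regions of electron density → sp3.
C8: 4 σ bonds; 4 regions of electron density → sp3.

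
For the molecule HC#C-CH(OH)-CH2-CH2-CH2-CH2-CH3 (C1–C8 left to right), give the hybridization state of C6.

sp³

C6 (4 σ bonds) has steric number 4: sp3.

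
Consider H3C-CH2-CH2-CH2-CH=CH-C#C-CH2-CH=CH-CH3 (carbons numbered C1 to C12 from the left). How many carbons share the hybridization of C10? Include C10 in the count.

C10 is sp2 (one π bond).
C1: sp3
C2: sp3
C3: sp3
C4: sp3
C5: sp2 ✓
C6: sp2 ✓
C7: sp
C8: sp
C9: sp3
C10: sp2 ✓
C11: sp2 ✓
C12: sp3
4 carbons are sp2.

4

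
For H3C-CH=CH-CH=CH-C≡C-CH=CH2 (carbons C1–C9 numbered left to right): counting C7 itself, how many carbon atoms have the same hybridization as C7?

C7 is sp (two π bonds).
C1: sp3
C2: sp2
C3: sp2
C4: sp2
C5: sp2
C6: sp ✓
C7: sp ✓
C8: sp2
C9: sp2
2 carbons are sp.

2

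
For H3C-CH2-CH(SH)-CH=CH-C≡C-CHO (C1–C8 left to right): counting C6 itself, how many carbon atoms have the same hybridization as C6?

C6 is sp (two π bonds).
C1: sp3
C2: sp3
C3: sp3
C4: sp2
C5: sp2
C6: sp ✓
C7: sp ✓
C8: sp2
2 carbons are sp.

2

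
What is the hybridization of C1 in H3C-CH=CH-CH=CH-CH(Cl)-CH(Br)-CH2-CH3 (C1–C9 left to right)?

C1 — 4 σ bonds. Steric number 4, so sp3.

sp³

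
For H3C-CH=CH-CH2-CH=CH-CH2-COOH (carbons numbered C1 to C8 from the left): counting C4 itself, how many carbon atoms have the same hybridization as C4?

3

C4 is sp3 (only σ bonds).
C1: sp3 ✓
C2: sp2
C3: sp2
C4: sp3 ✓
C5: sp2
C6: sp2
C7: sp3 ✓
C8: sp2
3 carbons are sp3.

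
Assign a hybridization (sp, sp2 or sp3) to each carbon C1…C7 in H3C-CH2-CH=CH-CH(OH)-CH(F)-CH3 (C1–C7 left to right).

C1 sp3, C2 sp3, C3 sp2, C4 sp2, C5 sp3, C6 sp3, C7 sp3

C1: 4 σ bonds — 4 electron domains, sp3.
C2 has 4 σ bonds: steric number 4 → sp3.
C3: 3 σ bonds, plus one π bond — 3 electron domains, sp2.
C4 carries 3 σ bonds, plus one π bond, giving a steric number of 3, so it is sp2.
C5 carries 4 σ bonds, giving a steric number of 4, so it is sp3.
C6: 4 σ bonds; 4 regions of electron density → sp3.
C7: 4 σ bonds; 4 regions of electron density → sp3.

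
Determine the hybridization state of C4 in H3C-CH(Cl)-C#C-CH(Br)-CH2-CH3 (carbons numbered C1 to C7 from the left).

sp

C4 is sp: 2 σ bonds, plus two π bonds, 2 electron-density regions.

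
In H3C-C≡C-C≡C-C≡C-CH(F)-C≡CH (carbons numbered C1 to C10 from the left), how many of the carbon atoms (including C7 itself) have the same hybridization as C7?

8

C7 is sp (two π bonds).
C1: sp3
C2: sp ✓
C3: sp ✓
C4: sp ✓
C5: sp ✓
C6: sp ✓
C7: sp ✓
C8: sp3
C9: sp ✓
C10: sp ✓
8 carbons are sp.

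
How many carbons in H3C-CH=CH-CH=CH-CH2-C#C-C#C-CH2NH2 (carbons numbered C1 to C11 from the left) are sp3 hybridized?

3

C1: sp3 ✓
C2: sp2
C3: sp2
C4: sp2
C5: sp2
C6: sp3 ✓
C7: sp
C8: sp
C9: sp
C10: sp
C11: sp3 ✓
C1, C6, C11 → 3 sp3 carbons.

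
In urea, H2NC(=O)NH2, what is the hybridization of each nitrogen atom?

Both N lone pairs are conjugated with the C=O; planar sp2.

sp^2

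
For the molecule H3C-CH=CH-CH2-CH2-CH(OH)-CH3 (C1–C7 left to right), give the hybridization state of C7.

C7 carries 4 σ bonds, giving a steric number of 4, so it is sp3.

sp³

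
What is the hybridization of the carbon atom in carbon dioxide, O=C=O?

Two σ bonds, two π bonds → steric number 2 → sp.

sp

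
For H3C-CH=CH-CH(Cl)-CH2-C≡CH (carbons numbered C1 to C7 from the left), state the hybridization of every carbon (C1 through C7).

C1 carries 4 σ bonds, giving a steric number of 4, so it is sp3.
C2 carries 3 σ bonds, plus one π bond, giving a steric number of 3, so it is sp2.
C3: 3 σ bonds, plus one π bond; 3 regions of electron density → sp2.
C4 carries 4 σ bonds, giving a steric number of 4, so it is sp3.
C5 (4 σ bonds) has steric number 4: sp3.
C6 is sp: 2 σ bonds, plus two π bonds, 2 electron-density regions.
C7 is sp: 2 σ bonds, plus two π bonds, 2 electron-density regions.

C1 sp3, C2 sp2, C3 sp2, C4 sp3, C5 sp3, C6 sp, C7 sp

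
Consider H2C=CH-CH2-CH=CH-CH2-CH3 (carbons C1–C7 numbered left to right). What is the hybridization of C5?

sp^2

C5: 3 σ bonds, plus one π bond — 3 electron domains, sp2.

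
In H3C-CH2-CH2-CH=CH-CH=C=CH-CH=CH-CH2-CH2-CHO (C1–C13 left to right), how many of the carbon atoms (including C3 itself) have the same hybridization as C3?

5

C3 is sp3 (only σ bonds).
C1: sp3 ✓
C2: sp3 ✓
C3: sp3 ✓
C4: sp2
C5: sp2
C6: sp2
C7: sp
C8: sp2
C9: sp2
C10: sp2
C11: sp3 ✓
C12: sp3 ✓
C13: sp2
5 carbons are sp3.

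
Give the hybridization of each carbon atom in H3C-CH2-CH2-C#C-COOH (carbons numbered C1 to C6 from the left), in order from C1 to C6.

C1 has 4 σ bonds: steric number 4 → sp3.
C2 is sp3: 4 σ bonds, 4 electron-density regions.
C3 (4 σ bonds) has steric number 4: sp3.
C4: 2 σ bonds, plus two π bonds — 2 electron domains, sp.
C5: 2 σ bonds, plus two π bonds; 2 regions of electron density → sp.
C6 carries 3 σ bonds, plus one π bond, giving a steric number of 3, so it is sp2.

C1 sp3, C2 sp3, C3 sp3, C4 sp, C5 sp, C6 sp2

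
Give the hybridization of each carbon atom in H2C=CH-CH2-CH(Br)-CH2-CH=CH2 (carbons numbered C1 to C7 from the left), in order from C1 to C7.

C1 sp2, C2 sp2, C3 sp3, C4 sp3, C5 sp3, C6 sp2, C7 sp2

C1 carries 3 σ bonds, plus one π bond, giving a steric number of 3, so it is sp2.
C2: 3 σ bonds, plus one π bond — 3 electron domains, sp2.
C3: 4 σ bonds; 4 regions of electron density → sp3.
C4 — 4 σ bonds. Steric number 4, so sp3.
C5 (4 σ bonds) has steric number 4: sp3.
C6 (3 σ bonds, plus one π bond) has steric number 3: sp2.
C7 has 3 σ bonds, plus one π bond: steric number 3 → sp2.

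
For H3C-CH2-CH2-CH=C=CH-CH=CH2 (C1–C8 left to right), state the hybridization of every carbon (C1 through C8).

C1 has 4 σ bonds: steric number 4 → sp3.
C2 carries 4 σ bonds, giving a steric number of 4, so it is sp3.
C3 is sp3: 4 σ bonds, 4 electron-density regions.
C4 is sp2: 3 σ bonds, plus one π bond, 3 electron-density regions.
C5: 2 σ bonds, plus two π bonds — 2 electron domains, sp.
C6 has 3 σ bonds, plus one π bond: steric number 3 → sp2.
C7 has 3 σ bonds, plus one π bond: steric number 3 → sp2.
C8 — 3 σ bonds, plus one π bond. Steric number 3, so sp2.

C1 sp3, C2 sp3, C3 sp3, C4 sp2, C5 sp, C6 sp2, C7 sp2, C8 sp2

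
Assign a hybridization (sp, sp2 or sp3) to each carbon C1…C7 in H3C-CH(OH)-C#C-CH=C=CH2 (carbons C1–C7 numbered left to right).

C1 has 4 σ bonds: steric number 4 → sp3.
C2 carries 4 σ bonds, giving a steric number of 4, so it is sp3.
C3 (2 σ bonds, plus two π bonds) has steric number 2: sp.
C4 (2 σ bonds, plus two π bonds) has steric number 2: sp.
C5 — 3 σ bonds, plus one π bond. Steric number 3, so sp2.
C6 carries 2 σ bonds, plus two π bonds, giving a steric number of 2, so it is sp.
C7 — 3 σ bonds, plus one π bond. Steric number 3, so sp2.

C1 sp3, C2 sp3, C3 sp, C4 sp, C5 sp2, C6 sp, C7 sp2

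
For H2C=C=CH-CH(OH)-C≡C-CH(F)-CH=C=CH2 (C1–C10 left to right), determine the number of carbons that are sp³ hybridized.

C1: sp2
C2: sp
C3: sp2
C4: sp3 ✓
C5: sp
C6: sp
C7: sp3 ✓
C8: sp2
C9: sp
C10: sp2
C4, C7 → 2 sp3 carbons.

2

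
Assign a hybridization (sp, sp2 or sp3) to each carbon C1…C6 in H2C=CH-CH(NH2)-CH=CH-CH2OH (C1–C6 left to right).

C1 sp2, C2 sp2, C3 sp3, C4 sp2, C5 sp2, C6 sp3

C1: 3 σ bonds, plus one π bond — 3 electron domains, sp2.
C2 has 3 σ bonds, plus one π bond: steric number 3 → sp2.
C3 — 4 σ bonds. Steric number 4, so sp3.
C4: 3 σ bonds, plus one π bond — 3 electron domains, sp2.
C5: 3 σ bonds, plus one π bond; 3 regions of electron density → sp2.
C6 carries 4 σ bonds, giving a steric number of 4, so it is sp3.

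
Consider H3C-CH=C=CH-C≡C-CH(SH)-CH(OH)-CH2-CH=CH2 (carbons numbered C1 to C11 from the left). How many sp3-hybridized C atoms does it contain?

C1: sp3 ✓
C2: sp2
C3: sp
C4: sp2
C5: sp
C6: sp
C7: sp3 ✓
C8: sp3 ✓
C9: sp3 ✓
C10: sp2
C11: sp2
C1, C7, C8, C9 → 4 sp3 carbons.

4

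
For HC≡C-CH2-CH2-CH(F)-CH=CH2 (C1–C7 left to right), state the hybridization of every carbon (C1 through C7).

C1: 2 σ bonds, plus two π bonds; 2 regions of electron density → sp.
C2 carries 2 σ bonds, plus two π bonds, giving a steric number of 2, so it is sp.
C3 — 4 σ bonds. Steric number 4, so sp3.
C4 is sp3: 4 σ bonds, 4 electron-density regions.
C5 carries 4 σ bonds, giving a steric number of 4, so it is sp3.
C6 is sp2: 3 σ bonds, plus one π bond, 3 electron-density regions.
C7 is sp2: 3 σ bonds, plus one π bond, 3 electron-density regions.

C1 sp, C2 sp, C3 sp3, C4 sp3, C5 sp3, C6 sp2, C7 sp2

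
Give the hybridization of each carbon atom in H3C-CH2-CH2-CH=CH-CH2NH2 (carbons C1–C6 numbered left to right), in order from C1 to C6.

C1 is sp3: 4 σ bonds, 4 electron-density regions.
C2 is sp3: 4 σ bonds, 4 electron-density regions.
C3 — 4 σ bonds. Steric number 4, so sp3.
C4 — 3 σ bonds, plus one π bond. Steric number 3, so sp2.
C5: 3 σ bonds, plus one π bond — 3 electron domains, sp2.
C6 is sp3: 4 σ bonds, 4 electron-density regions.

C1 sp3, C2 sp3, C3 sp3, C4 sp2, C5 sp2, C6 sp3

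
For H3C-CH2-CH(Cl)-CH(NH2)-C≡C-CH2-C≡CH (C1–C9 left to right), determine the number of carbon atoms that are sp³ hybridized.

C1: sp3 ✓
C2: sp3 ✓
C3: sp3 ✓
C4: sp3 ✓
C5: sp
C6: sp
C7: sp3 ✓
C8: sp
C9: sp
C1, C2, C3, C4, C7 → 5 sp3 carbons.

5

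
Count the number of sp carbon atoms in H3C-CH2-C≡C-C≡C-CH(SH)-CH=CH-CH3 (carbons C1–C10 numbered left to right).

C1: sp3
C2: sp3
C3: sp ✓
C4: sp ✓
C5: sp ✓
C6: sp ✓
C7: sp3
C8: sp2
C9: sp2
C10: sp3
C3, C4, C5, C6 → 4 sp carbons.

4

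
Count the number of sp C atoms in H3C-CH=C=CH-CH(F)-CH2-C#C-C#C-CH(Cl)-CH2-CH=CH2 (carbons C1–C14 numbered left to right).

C1: sp3
C2: sp2
C3: sp ✓
C4: sp2
C5: sp3
C6: sp3
C7: sp ✓
C8: sp ✓
C9: sp ✓
C10: sp ✓
C11: sp3
C12: sp3
C13: sp2
C14: sp2
C3, C7, C8, C9, C10 → 5 sp carbons.

5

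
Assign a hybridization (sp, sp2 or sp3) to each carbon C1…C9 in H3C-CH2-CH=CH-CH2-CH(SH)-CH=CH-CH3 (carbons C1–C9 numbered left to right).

C1 — 4 σ bonds. Steric number 4, so sp3.
C2 is sp3: 4 σ bonds, 4 electron-density regions.
C3: 3 σ bonds, plus one π bond — 3 electron domains, sp2.
C4: 3 σ bonds, plus one π bond; 3 regions of electron density → sp2.
C5 has 4 σ bonds: steric number 4 → sp3.
C6 carries 4 σ bonds, giving a steric number of 4, so it is sp3.
C7: 3 σ bonds, plus one π bond — 3 electron domains, sp2.
C8 (3 σ bonds, plus one π bond) has steric number 3: sp2.
C9 carries 4 σ bonds, giving a steric number of 4, so it is sp3.

C1 sp3, C2 sp3, C3 sp2, C4 sp2, C5 sp3, C6 sp3, C7 sp2, C8 sp2, C9 sp3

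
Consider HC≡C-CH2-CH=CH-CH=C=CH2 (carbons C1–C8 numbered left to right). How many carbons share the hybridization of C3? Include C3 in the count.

1

C3 is sp3 (only σ bonds).
C1: sp
C2: sp
C3: sp3 ✓
C4: sp2
C5: sp2
C6: sp2
C7: sp
C8: sp2
1 carbon is sp3.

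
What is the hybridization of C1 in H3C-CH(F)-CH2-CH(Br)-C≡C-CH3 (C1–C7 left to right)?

sp^3

C1 carries 4 σ bonds, giving a steric number of 4, so it is sp3.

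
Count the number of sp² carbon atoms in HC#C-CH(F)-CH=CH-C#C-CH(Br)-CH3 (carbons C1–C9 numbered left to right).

2

C1: sp
C2: sp
C3: sp3
C4: sp2 ✓
C5: sp2 ✓
C6: sp
C7: sp
C8: sp3
C9: sp3
C4, C5 → 2 sp2 carbons.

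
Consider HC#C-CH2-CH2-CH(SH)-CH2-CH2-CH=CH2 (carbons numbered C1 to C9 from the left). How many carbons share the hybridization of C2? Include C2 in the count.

C2 is sp (two π bonds).
C1: sp ✓
C2: sp ✓
C3: sp3
C4: sp3
C5: sp3
C6: sp3
C7: sp3
C8: sp2
C9: sp2
2 carbons are sp.

2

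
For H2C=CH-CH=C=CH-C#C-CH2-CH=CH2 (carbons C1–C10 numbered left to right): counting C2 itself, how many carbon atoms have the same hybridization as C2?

6

C2 is sp2 (one π bond).
C1: sp2 ✓
C2: sp2 ✓
C3: sp2 ✓
C4: sp
C5: sp2 ✓
C6: sp
C7: sp
C8: sp3
C9: sp2 ✓
C10: sp2 ✓
6 carbons are sp2.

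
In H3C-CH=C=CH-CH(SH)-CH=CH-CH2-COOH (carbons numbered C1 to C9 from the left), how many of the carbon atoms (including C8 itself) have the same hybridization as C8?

C8 is sp3 (only σ bonds).
C1: sp3 ✓
C2: sp2
C3: sp
C4: sp2
C5: sp3 ✓
C6: sp2
C7: sp2
C8: sp3 ✓
C9: sp2
3 carbons are sp3.

3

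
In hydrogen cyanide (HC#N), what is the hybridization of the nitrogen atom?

The nitrogen atom (1 σ bond and 1 lone pair, plus two π bonds) has steric number 2: sp.

sp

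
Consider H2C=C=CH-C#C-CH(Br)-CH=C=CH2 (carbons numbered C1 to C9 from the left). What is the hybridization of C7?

sp^2

C7 (3 σ bonds, plus one π bond) has steric number 3: sp2.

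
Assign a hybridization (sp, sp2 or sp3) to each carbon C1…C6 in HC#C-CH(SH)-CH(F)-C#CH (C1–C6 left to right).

C1 sp, C2 sp, C3 sp3, C4 sp3, C5 sp, C6 sp

C1 carries 2 σ bonds, plus two π bonds, giving a steric number of 2, so it is sp.
C2 has 2 σ bonds, plus two π bonds: steric number 2 → sp.
C3 — 4 σ bonds. Steric number 4, so sp3.
C4 carries 4 σ bonds, giving a steric number of 4, so it is sp3.
C5 (2 σ bonds, plus two π bonds) has steric number 2: sp.
C6 carries 2 σ bonds, plus two π bonds, giving a steric number of 2, so it is sp.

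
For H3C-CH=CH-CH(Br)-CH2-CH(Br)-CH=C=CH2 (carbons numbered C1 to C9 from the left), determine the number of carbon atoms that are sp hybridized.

C1: sp3
C2: sp2
C3: sp2
C4: sp3
C5: sp3
C6: sp3
C7: sp2
C8: sp ✓
C9: sp2
C8 → 1 sp carbon.

1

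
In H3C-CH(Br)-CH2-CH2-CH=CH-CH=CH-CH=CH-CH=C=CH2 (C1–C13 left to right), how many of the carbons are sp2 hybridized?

C1: sp3
C2: sp3
C3: sp3
C4: sp3
C5: sp2 ✓
C6: sp2 ✓
C7: sp2 ✓
C8: sp2 ✓
C9: sp2 ✓
C10: sp2 ✓
C11: sp2 ✓
C12: sp
C13: sp2 ✓
C5, C6, C7, C8, C9, C10, C11, C13 → 8 sp2 carbons.

8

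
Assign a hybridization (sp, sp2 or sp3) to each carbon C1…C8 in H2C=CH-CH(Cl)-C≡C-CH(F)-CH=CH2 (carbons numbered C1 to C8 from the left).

C1 sp2, C2 sp2, C3 sp3, C4 sp, C5 sp, C6 sp3, C7 sp2, C8 sp2

C1 has 3 σ bonds, plus one π bond: steric number 3 → sp2.
C2: 3 σ bonds, plus one π bond — 3 electron domains, sp2.
C3: 4 σ bonds; 4 regions of electron density → sp3.
C4 — 2 σ bonds, plus two π bonds. Steric number 2, so sp.
C5: 2 σ bonds, plus two π bonds — 2 electron domains, sp.
C6 carries 4 σ bonds, giving a steric number of 4, so it is sp3.
C7 (3 σ bonds, plus one π bond) has steric number 3: sp2.
C8 has 3 σ bonds, plus one π bond: steric number 3 → sp2.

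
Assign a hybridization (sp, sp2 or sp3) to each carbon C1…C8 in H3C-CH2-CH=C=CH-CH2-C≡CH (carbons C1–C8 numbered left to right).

C1: 4 σ bonds — 4 electron domains, sp3.
C2: 4 σ bonds — 4 electron domains, sp3.
C3 — 3 σ bonds, plus one π bond. Steric number 3, so sp2.
C4 (2 σ bonds, plus two π bonds) has steric number 2: sp.
C5: 3 σ bonds, plus one π bond; 3 regions of electron density → sp2.
C6 (4 σ bonds) has steric number 4: sp3.
C7 carries 2 σ bonds, plus two π bonds, giving a steric number of 2, so it is sp.
C8 has 2 σ bonds, plus two π bonds: steric number 2 → sp.

C1 sp3, C2 sp3, C3 sp2, C4 sp, C5 sp2, C6 sp3, C7 sp, C8 sp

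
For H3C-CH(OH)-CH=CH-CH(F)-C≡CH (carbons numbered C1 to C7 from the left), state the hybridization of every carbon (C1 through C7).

C1 carries 4 σ bonds, giving a steric number of 4, so it is sp3.
C2 is sp3: 4 σ bonds, 4 electron-density regions.
C3 has 3 σ bonds, plus one π bond: steric number 3 → sp2.
C4 is sp2: 3 σ bonds, plus one π bond, 3 electron-density regions.
C5 carries 4 σ bonds, giving a steric number of 4, so it is sp3.
C6 — 2 σ bonds, plus two π bonds. Steric number 2, so sp.
C7 carries 2 σ bonds, plus two π bonds, giving a steric number of 2, so it is sp.

C1 sp3, C2 sp3, C3 sp2, C4 sp2, C5 sp3, C6 sp, C7 sp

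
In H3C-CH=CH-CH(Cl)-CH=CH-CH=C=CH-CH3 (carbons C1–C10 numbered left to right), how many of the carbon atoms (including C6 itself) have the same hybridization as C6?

6

C6 is sp2 (one π bond).
C1: sp3
C2: sp2 ✓
C3: sp2 ✓
C4: sp3
C5: sp2 ✓
C6: sp2 ✓
C7: sp2 ✓
C8: sp
C9: sp2 ✓
C10: sp3
6 carbons are sp2.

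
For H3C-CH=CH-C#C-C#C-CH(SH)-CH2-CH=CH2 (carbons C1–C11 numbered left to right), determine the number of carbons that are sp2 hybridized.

C1: sp3
C2: sp2 ✓
C3: sp2 ✓
C4: sp
C5: sp
C6: sp
C7: sp
C8: sp3
C9: sp3
C10: sp2 ✓
C11: sp2 ✓
C2, C3, C10, C11 → 4 sp2 carbons.

4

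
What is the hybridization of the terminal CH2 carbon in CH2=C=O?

The terminal CH2 carbon carries 3 σ bonds, plus one π bond, giving a steric number of 3, so it is sp2.

sp2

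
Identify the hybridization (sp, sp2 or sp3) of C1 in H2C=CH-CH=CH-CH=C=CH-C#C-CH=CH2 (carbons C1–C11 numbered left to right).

C1 is sp2: 3 σ bonds, plus one π bond, 3 electron-density regions.

sp²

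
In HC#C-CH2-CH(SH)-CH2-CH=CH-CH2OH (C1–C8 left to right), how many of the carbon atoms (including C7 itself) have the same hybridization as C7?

2

C7 is sp2 (one π bond).
C1: sp
C2: sp
C3: sp3
C4: sp3
C5: sp3
C6: sp2 ✓
C7: sp2 ✓
C8: sp3
2 carbons are sp2.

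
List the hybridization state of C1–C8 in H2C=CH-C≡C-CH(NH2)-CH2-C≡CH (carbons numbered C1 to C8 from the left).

C1 sp2, C2 sp2, C3 sp, C4 sp, C5 sp3, C6 sp3, C7 sp, C8 sp

C1 — 3 σ bonds, plus one π bond. Steric number 3, so sp2.
C2 — 3 σ bonds, plus one π bond. Steric number 3, so sp2.
C3 is sp: 2 σ bonds, plus two π bonds, 2 electron-density regions.
C4 — 2 σ bonds, plus two π bonds. Steric number 2, so sp.
C5 carries 4 σ bonds, giving a steric number of 4, so it is sp3.
C6: 4 σ bonds — 4 electron domains, sp3.
C7 is sp: 2 σ bonds, plus two π bonds, 2 electron-density regions.
C8 (2 σ bonds, plus two π bonds) has steric number 2: sp.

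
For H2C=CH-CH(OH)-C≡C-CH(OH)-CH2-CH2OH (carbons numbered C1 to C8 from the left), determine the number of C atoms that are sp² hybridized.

2

C1: sp2 ✓
C2: sp2 ✓
C3: sp3
C4: sp
C5: sp
C6: sp3
C7: sp3
C8: sp3
C1, C2 → 2 sp2 carbons.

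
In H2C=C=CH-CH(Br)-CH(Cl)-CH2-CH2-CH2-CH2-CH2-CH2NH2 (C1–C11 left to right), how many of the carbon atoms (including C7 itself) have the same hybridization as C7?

8

C7 is sp3 (only σ bonds).
C1: sp2
C2: sp
C3: sp2
C4: sp3 ✓
C5: sp3 ✓
C6: sp3 ✓
C7: sp3 ✓
C8: sp3 ✓
C9: sp3 ✓
C10: sp3 ✓
C11: sp3 ✓
8 carbons are sp3.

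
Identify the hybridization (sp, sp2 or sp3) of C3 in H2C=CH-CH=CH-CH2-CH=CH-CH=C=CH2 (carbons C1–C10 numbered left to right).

sp²

C3: 3 σ bonds, plus one π bond — 3 electron domains, sp2.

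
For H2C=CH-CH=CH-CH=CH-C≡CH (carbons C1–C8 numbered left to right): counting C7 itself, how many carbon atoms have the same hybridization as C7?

2

C7 is sp (two π bonds).
C1: sp2
C2: sp2
C3: sp2
C4: sp2
C5: sp2
C6: sp2
C7: sp ✓
C8: sp ✓
2 carbons are sp.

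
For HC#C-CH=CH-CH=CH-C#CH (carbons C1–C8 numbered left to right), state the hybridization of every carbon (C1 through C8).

C1 sp, C2 sp, C3 sp2, C4 sp2, C5 sp2, C6 sp2, C7 sp, C8 sp

C1 (2 σ bonds, plus two π bonds) has steric number 2: sp.
C2 has 2 σ bonds, plus two π bonds: steric number 2 → sp.
C3 has 3 σ bonds, plus one π bond: steric number 3 → sp2.
C4: 3 σ bonds, plus one π bond; 3 regions of electron density → sp2.
C5 (3 σ bonds, plus one π bond) has steric number 3: sp2.
C6: 3 σ bonds, plus one π bond; 3 regions of electron density → sp2.
C7: 2 σ bonds, plus two π bonds; 2 regions of electron density → sp.
C8: 2 σ bonds, plus two π bonds — 2 electron domains, sp.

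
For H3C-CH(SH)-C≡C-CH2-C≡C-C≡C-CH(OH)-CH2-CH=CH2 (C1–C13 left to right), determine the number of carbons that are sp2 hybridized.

2

C1: sp3
C2: sp3
C3: sp
C4: sp
C5: sp3
C6: sp
C7: sp
C8: sp
C9: sp
C10: sp3
C11: sp3
C12: sp2 ✓
C13: sp2 ✓
C12, C13 → 2 sp2 carbons.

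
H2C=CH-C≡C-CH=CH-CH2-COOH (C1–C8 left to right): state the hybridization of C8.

sp2

C8 has 3 σ bonds, plus one π bond: steric number 3 → sp2.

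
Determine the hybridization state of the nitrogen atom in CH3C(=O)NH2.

sp2

The nitrogen lone pair is delocalised into the carbonyl π system (amide resonance), so N is planar sp2 rather than the sp3 a naive steric count of 4 would suggest.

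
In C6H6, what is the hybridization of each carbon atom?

Every ring carbon has three σ bonds and contributes one p electron to the aromatic π system.

sp^2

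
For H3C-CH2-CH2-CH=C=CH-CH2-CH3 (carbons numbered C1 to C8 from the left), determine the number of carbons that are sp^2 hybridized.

2

C1: sp3
C2: sp3
C3: sp3
C4: sp2 ✓
C5: sp
C6: sp2 ✓
C7: sp3
C8: sp3
C4, C6 → 2 sp2 carbons.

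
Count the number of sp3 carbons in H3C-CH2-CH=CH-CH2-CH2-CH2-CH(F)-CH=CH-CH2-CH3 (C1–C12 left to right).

8

C1: sp3 ✓
C2: sp3 ✓
C3: sp2
C4: sp2
C5: sp3 ✓
C6: sp3 ✓
C7: sp3 ✓
C8: sp3 ✓
C9: sp2
C10: sp2
C11: sp3 ✓
C12: sp3 ✓
C1, C2, C5, C6, C7, C8, C11, C12 → 8 sp3 carbons.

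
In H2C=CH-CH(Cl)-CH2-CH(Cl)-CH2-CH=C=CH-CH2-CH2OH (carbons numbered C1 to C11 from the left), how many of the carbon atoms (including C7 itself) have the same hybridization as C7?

C7 is sp2 (one π bond).
C1: sp2 ✓
C2: sp2 ✓
C3: sp3
C4: sp3
C5: sp3
C6: sp3
C7: sp2 ✓
C8: sp
C9: sp2 ✓
C10: sp3
C11: sp3
4 carbons are sp2.

4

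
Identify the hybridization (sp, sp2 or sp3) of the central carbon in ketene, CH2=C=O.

The central carbon: 2 σ bonds, plus two π bonds; 2 regions of electron density → sp.

sp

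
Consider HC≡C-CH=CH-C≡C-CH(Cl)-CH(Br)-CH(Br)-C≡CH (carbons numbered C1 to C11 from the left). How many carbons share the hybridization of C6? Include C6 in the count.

6

C6 is sp (two π bonds).
C1: sp ✓
C2: sp ✓
C3: sp2
C4: sp2
C5: sp ✓
C6: sp ✓
C7: sp3
C8: sp3
C9: sp3
C10: sp ✓
C11: sp ✓
6 carbons are sp.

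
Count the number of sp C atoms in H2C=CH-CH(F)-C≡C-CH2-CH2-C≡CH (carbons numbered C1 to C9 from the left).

C1: sp2
C2: sp2
C3: sp3
C4: sp ✓
C5: sp ✓
C6: sp3
C7: sp3
C8: sp ✓
C9: sp ✓
C4, C5, C8, C9 → 4 sp carbons.

4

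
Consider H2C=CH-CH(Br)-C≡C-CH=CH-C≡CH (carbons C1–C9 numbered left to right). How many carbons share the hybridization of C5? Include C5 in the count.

C5 is sp (two π bonds).
C1: sp2
C2: sp2
C3: sp3
C4: sp ✓
C5: sp ✓
C6: sp2
C7: sp2
C8: sp ✓
C9: sp ✓
4 carbons are sp.

4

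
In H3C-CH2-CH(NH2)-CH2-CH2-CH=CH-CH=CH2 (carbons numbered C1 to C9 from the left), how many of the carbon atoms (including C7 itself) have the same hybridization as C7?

C7 is sp2 (one π bond).
C1: sp3
C2: sp3
C3: sp3
C4: sp3
C5: sp3
C6: sp2 ✓
C7: sp2 ✓
C8: sp2 ✓
C9: sp2 ✓
4 carbons are sp2.

4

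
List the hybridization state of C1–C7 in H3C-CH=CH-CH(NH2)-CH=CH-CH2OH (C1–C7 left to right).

C1 sp3, C2 sp2, C3 sp2, C4 sp3, C5 sp2, C6 sp2, C7 sp3

C1 is sp3: 4 σ bonds, 4 electron-density regions.
C2 carries 3 σ bonds, plus one π bond, giving a steric number of 3, so it is sp2.
C3 has 3 σ bonds, plus one π bond: steric number 3 → sp2.
C4: 4 σ bonds — 4 electron domains, sp3.
C5: 3 σ bonds, plus one π bond; 3 regions of electron density → sp2.
C6 — 3 σ bonds, plus one π bond. Steric number 3, so sp2.
C7 has 4 σ bonds: steric number 4 → sp3.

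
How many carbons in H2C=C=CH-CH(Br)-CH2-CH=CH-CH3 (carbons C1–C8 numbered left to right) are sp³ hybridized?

3

C1: sp2
C2: sp
C3: sp2
C4: sp3 ✓
C5: sp3 ✓
C6: sp2
C7: sp2
C8: sp3 ✓
C4, C5, C8 → 3 sp3 carbons.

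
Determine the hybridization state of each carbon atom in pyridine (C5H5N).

Each carbon atom is sp2: 3 σ bonds, plus one π bond, 3 electron-density regions.

sp²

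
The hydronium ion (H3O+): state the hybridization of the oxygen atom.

Three σ bonds + one lone pair = steric number 4 → sp3.

sp^3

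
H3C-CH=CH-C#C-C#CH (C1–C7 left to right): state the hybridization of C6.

C6: 2 σ bonds, plus two π bonds; 2 regions of electron density → sp.

sp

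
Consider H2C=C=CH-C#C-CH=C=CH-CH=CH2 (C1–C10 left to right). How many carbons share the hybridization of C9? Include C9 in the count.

6

C9 is sp2 (one π bond).
C1: sp2 ✓
C2: sp
C3: sp2 ✓
C4: sp
C5: sp
C6: sp2 ✓
C7: sp
C8: sp2 ✓
C9: sp2 ✓
C10: sp2 ✓
6 carbons are sp2.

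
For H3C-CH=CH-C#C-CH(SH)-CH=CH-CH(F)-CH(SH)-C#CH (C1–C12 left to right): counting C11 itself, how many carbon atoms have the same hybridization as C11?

4

C11 is sp (two π bonds).
C1: sp3
C2: sp2
C3: sp2
C4: sp ✓
C5: sp ✓
C6: sp3
C7: sp2
C8: sp2
C9: sp3
C10: sp3
C11: sp ✓
C12: sp ✓
4 carbons are sp.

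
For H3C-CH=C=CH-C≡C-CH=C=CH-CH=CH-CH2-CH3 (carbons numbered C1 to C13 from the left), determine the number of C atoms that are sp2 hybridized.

C1: sp3
C2: sp2 ✓
C3: sp
C4: sp2 ✓
C5: sp
C6: sp
C7: sp2 ✓
C8: sp
C9: sp2 ✓
C10: sp2 ✓
C11: sp2 ✓
C12: sp3
C13: sp3
C2, C4, C7, C9, C10, C11 → 6 sp2 carbons.

6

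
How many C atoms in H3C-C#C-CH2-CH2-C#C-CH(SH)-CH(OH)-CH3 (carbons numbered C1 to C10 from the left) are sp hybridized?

4

C1: sp3
C2: sp ✓
C3: sp ✓
C4: sp3
C5: sp3
C6: sp ✓
C7: sp ✓
C8: sp3
C9: sp3
C10: sp3
C2, C3, C6, C7 → 4 sp carbons.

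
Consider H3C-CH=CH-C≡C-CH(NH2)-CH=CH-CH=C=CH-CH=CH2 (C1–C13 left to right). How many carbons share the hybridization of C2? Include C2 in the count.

C2 is sp2 (one π bond).
C1: sp3
C2: sp2 ✓
C3: sp2 ✓
C4: sp
C5: sp
C6: sp3
C7: sp2 ✓
C8: sp2 ✓
C9: sp2 ✓
C10: sp
C11: sp2 ✓
C12: sp2 ✓
C13: sp2 ✓
8 carbons are sp2.

8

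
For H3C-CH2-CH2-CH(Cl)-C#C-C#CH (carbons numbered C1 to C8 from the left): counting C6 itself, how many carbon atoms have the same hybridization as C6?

4

C6 is sp (two π bonds).
C1: sp3
C2: sp3
C3: sp3
C4: sp3
C5: sp ✓
C6: sp ✓
C7: sp ✓
C8: sp ✓
4 carbons are sp.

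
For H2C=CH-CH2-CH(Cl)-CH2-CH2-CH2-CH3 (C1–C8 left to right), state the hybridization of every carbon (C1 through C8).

C1 has 3 σ bonds, plus one π bond: steric number 3 → sp2.
C2 — 3 σ bonds, plus one π bond. Steric number 3, so sp2.
C3 is sp3: 4 σ bonds, 4 electron-density regions.
C4 has 4 σ bonds: steric number 4 → sp3.
C5 — 4 σ bonds. Steric number 4, so sp3.
C6 carries 4 σ bonds, giving a steric number of 4, so it is sp3.
C7 (4 σ bonds) has steric number 4: sp3.
C8 is sp3: 4 σ bonds, 4 electron-density regions.

C1 sp2, C2 sp2, C3 sp3, C4 sp3, C5 sp3, C6 sp3, C7 sp3, C8 sp3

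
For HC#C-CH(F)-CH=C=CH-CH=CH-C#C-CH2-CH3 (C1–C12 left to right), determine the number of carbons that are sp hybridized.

C1: sp ✓
C2: sp ✓
C3: sp3
C4: sp2
C5: sp ✓
C6: sp2
C7: sp2
C8: sp2
C9: sp ✓
C10: sp ✓
C11: sp3
C12: sp3
C1, C2, C5, C9, C10 → 5 sp carbons.

5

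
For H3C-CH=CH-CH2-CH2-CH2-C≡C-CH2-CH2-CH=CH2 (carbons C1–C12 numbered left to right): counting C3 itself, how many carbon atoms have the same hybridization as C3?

4

C3 is sp2 (one π bond).
C1: sp3
C2: sp2 ✓
C3: sp2 ✓
C4: sp3
C5: sp3
C6: sp3
C7: sp
C8: sp
C9: sp3
C10: sp3
C11: sp2 ✓
C12: sp2 ✓
4 carbons are sp2.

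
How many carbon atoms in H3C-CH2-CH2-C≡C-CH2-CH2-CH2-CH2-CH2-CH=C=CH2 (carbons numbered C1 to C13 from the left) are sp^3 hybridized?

C1: sp3 ✓
C2: sp3 ✓
C3: sp3 ✓
C4: sp
C5: sp
C6: sp3 ✓
C7: sp3 ✓
C8: sp3 ✓
C9: sp3 ✓
C10: sp3 ✓
C11: sp2
C12: sp
C13: sp2
C1, C2, C3, C6, C7, C8, C9, C10 → 8 sp3 carbons.

8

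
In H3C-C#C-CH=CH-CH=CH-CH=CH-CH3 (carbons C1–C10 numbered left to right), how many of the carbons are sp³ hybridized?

2

C1: sp3 ✓
C2: sp
C3: sp
C4: sp2
C5: sp2
C6: sp2
C7: sp2
C8: sp2
C9: sp2
C10: sp3 ✓
C1, C10 → 2 sp3 carbons.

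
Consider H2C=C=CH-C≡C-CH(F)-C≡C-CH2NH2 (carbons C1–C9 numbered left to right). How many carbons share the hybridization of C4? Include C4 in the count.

C4 is sp (two π bonds).
C1: sp2
C2: sp ✓
C3: sp2
C4: sp ✓
C5: sp ✓
C6: sp3
C7: sp ✓
C8: sp ✓
C9: sp3
5 carbons are sp.

5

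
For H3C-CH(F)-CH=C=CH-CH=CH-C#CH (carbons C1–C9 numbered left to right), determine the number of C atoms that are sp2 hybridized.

4

C1: sp3
C2: sp3
C3: sp2 ✓
C4: sp
C5: sp2 ✓
C6: sp2 ✓
C7: sp2 ✓
C8: sp
C9: sp
C3, C5, C6, C7 → 4 sp2 carbons.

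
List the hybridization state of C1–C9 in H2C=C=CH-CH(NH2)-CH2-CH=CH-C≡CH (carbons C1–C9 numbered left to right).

C1 sp2, C2 sp, C3 sp2, C4 sp3, C5 sp3, C6 sp2, C7 sp2, C8 sp, C9 sp

C1: 3 σ bonds, plus one π bond; 3 regions of electron density → sp2.
C2: 2 σ bonds, plus two π bonds — 2 electron domains, sp.
C3 — 3 σ bonds, plus one π bond. Steric number 3, so sp2.
C4 is sp3: 4 σ bonds, 4 electron-density regions.
C5: 4 σ bonds; 4 regions of electron density → sp3.
C6 — 3 σ bonds, plus one π bond. Steric number 3, so sp2.
C7: 3 σ bonds, plus one π bond; 3 regions of electron density → sp2.
C8 has 2 σ bonds, plus two π bonds: steric number 2 → sp.
C9: 2 σ bonds, plus two π bonds — 2 electron domains, sp.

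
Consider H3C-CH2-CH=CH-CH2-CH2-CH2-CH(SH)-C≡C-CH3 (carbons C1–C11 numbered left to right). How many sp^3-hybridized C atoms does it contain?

7

C1: sp3 ✓
C2: sp3 ✓
C3: sp2
C4: sp2
C5: sp3 ✓
C6: sp3 ✓
C7: sp3 ✓
C8: sp3 ✓
C9: sp
C10: sp
C11: sp3 ✓
C1, C2, C5, C6, C7, C8, C11 → 7 sp3 carbons.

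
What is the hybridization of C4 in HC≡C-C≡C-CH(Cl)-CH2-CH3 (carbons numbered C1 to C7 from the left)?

sp

C4 — 2 σ bonds, plus two π bonds. Steric number 2, so sp.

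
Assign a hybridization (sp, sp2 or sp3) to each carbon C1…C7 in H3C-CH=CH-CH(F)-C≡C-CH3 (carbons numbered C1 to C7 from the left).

C1 has 4 σ bonds: steric number 4 → sp3.
C2 is sp2: 3 σ bonds, plus one π bond, 3 electron-density regions.
C3 is sp2: 3 σ bonds, plus one π bond, 3 electron-density regions.
C4: 4 σ bonds — 4 electron domains, sp3.
C5 (2 σ bonds, plus two π bonds) has steric number 2: sp.
C6 (2 σ bonds, plus two π bonds) has steric number 2: sp.
C7 carries 4 σ bonds, giving a steric number of 4, so it is sp3.

C1 sp3, C2 sp2, C3 sp2, C4 sp3, C5 sp, C6 sp, C7 sp3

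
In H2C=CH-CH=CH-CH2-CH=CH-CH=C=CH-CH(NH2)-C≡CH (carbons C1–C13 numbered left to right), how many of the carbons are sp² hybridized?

C1: sp2 ✓
C2: sp2 ✓
C3: sp2 ✓
C4: sp2 ✓
C5: sp3
C6: sp2 ✓
C7: sp2 ✓
C8: sp2 ✓
C9: sp
C10: sp2 ✓
C11: sp3
C12: sp
C13: sp
C1, C2, C3, C4, C6, C7, C8, C10 → 8 sp2 carbons.

8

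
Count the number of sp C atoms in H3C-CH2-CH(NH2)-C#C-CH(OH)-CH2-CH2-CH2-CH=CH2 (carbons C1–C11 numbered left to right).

C1: sp3
C2: sp3
C3: sp3
C4: sp ✓
C5: sp ✓
C6: sp3
C7: sp3
C8: sp3
C9: sp3
C10: sp2
C11: sp2
C4, C5 → 2 sp carbons.

2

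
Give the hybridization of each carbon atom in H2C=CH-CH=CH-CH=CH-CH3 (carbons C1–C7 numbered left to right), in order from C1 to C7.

C1 carries 3 σ bonds, plus one π bond, giving a steric number of 3, so it is sp2.
C2: 3 σ bonds, plus one π bond — 3 electron domains, sp2.
C3 is sp2: 3 σ bonds, plus one π bond, 3 electron-density regions.
C4: 3 σ bonds, plus one π bond — 3 electron domains, sp2.
C5 (3 σ bonds, plus one π bond) has steric number 3: sp2.
C6 — 3 σ bonds, plus one π bond. Steric number 3, so sp2.
C7: 4 σ bonds; 4 regions of electron density → sp3.

C1 sp2, C2 sp2, C3 sp2, C4 sp2, C5 sp2, C6 sp2, C7 sp3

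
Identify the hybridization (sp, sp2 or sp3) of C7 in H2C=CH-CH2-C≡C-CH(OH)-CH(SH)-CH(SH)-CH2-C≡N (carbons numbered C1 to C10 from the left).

sp3

C7 is sp3: 4 σ bonds, 4 electron-density regions.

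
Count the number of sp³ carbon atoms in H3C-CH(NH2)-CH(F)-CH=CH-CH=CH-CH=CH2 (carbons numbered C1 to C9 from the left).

3

C1: sp3 ✓
C2: sp3 ✓
C3: sp3 ✓
C4: sp2
C5: sp2
C6: sp2
C7: sp2
C8: sp2
C9: sp2
C1, C2, C3 → 3 sp3 carbons.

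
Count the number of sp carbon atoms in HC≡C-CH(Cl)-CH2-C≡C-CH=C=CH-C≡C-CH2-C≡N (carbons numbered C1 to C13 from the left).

8

C1: sp ✓
C2: sp ✓
C3: sp3
C4: sp3
C5: sp ✓
C6: sp ✓
C7: sp2
C8: sp ✓
C9: sp2
C10: sp ✓
C11: sp ✓
C12: sp3
C13: sp ✓
C1, C2, C5, C6, C8, C10, C11, C13 → 8 sp carbons.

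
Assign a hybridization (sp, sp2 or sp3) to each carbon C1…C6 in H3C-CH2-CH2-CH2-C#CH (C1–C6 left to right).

C1 sp3, C2 sp3, C3 sp3, C4 sp3, C5 sp, C6 sp

C1 carries 4 σ bonds, giving a steric number of 4, so it is sp3.
C2 has 4 σ bonds: steric number 4 → sp3.
C3 — 4 σ bonds. Steric number 4, so sp3.
C4 carries 4 σ bonds, giving a steric number of 4, so it is sp3.
C5 has 2 σ bonds, plus two π bonds: steric number 2 → sp.
C6: 2 σ bonds, plus two π bonds — 2 electron domains, sp.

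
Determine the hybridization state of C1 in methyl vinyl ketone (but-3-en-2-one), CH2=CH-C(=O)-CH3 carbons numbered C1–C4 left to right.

sp²

C1 (3 σ bonds, plus one π bond) has steric number 3: sp2.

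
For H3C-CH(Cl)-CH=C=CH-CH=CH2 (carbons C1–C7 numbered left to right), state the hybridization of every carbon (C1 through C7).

C1 sp3, C2 sp3, C3 sp2, C4 sp, C5 sp2, C6 sp2, C7 sp2

C1 carries 4 σ bonds, giving a steric number of 4, so it is sp3.
C2 is sp3: 4 σ bonds, 4 electron-density regions.
C3 is sp2: 3 σ bonds, plus one π bond, 3 electron-density regions.
C4 is sp: 2 σ bonds, plus two π bonds, 2 electron-density regions.
C5: 3 σ bonds, plus one π bond — 3 electron domains, sp2.
C6 carries 3 σ bonds, plus one π bond, giving a steric number of 3, so it is sp2.
C7 carries 3 σ bonds, plus one π bond, giving a steric number of 3, so it is sp2.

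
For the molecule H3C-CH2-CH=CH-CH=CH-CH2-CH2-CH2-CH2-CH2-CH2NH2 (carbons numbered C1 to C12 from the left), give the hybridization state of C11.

C11 carries 4 σ bonds, giving a steric number of 4, so it is sp3.

sp3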